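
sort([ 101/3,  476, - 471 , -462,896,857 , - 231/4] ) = [ - 471 , - 462,  -  231/4,101/3 , 476, 857, 896] 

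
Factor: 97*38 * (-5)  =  -2^1 * 5^1*19^1*97^1 = -18430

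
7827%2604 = 15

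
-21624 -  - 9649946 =9628322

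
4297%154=139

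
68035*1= 68035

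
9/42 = 3/14 = 0.21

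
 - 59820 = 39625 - 99445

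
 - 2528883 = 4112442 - 6641325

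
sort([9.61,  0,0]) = [0,  0 , 9.61]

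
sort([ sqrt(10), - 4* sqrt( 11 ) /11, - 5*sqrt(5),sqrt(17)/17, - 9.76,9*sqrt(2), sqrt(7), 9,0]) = [ - 5*sqrt(5), - 9.76,-4*sqrt( 11 )/11, 0 , sqrt( 17)/17,sqrt(7), sqrt( 10), 9,9* sqrt(2)]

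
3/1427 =3/1427 = 0.00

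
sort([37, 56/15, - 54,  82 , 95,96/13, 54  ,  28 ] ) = [ - 54,56/15 , 96/13, 28,37, 54 , 82, 95]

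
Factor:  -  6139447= - 37^1*165931^1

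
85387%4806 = 3685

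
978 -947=31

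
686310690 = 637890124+48420566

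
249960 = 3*83320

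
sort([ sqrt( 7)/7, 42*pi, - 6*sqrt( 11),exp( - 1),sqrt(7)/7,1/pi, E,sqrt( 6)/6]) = [ - 6*sqrt( 11 ), 1/pi,exp ( - 1), sqrt( 7 )/7, sqrt( 7 ) /7, sqrt( 6)/6 , E,42*pi]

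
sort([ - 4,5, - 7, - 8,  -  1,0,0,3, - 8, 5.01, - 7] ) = [ - 8, - 8, - 7, - 7,- 4, - 1,0, 0, 3 , 5, 5.01]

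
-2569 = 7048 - 9617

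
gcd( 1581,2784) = 3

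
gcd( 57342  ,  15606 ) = 6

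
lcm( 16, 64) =64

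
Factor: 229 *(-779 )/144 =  - 2^( - 4)*3^( - 2) *19^1*41^1*229^1 = - 178391/144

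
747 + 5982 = 6729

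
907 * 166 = 150562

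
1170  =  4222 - 3052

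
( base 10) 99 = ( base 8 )143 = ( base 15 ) 69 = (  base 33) 30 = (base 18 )59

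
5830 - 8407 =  - 2577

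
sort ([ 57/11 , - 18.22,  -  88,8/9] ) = [ - 88,-18.22, 8/9,57/11 ] 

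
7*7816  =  54712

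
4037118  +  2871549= 6908667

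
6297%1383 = 765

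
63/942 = 21/314 = 0.07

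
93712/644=145 +83/161= 145.52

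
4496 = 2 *2248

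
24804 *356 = 8830224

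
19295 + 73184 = 92479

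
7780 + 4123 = 11903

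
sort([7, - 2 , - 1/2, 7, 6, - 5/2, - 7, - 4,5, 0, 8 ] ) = [ - 7, - 4, - 5/2,- 2, - 1/2, 0,5,6, 7,7, 8]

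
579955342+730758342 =1310713684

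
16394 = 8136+8258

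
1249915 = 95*13157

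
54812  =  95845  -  41033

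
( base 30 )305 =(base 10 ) 2705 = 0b101010010001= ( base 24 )4GH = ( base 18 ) 865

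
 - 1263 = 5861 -7124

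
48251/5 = 48251/5= 9650.20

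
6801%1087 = 279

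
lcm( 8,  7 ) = 56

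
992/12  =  248/3 = 82.67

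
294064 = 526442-232378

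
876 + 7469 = 8345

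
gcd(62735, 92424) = 1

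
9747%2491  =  2274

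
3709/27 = 137  +  10/27= 137.37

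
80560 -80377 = 183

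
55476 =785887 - 730411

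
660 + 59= 719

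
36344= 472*77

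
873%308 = 257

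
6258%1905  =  543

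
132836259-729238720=- 596402461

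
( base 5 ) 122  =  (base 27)1a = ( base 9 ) 41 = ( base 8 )45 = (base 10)37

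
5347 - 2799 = 2548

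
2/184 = 1/92 = 0.01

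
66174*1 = 66174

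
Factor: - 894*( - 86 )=2^2 * 3^1 * 43^1*149^1 = 76884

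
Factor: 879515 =5^1 * 7^1*13^1*1933^1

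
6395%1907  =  674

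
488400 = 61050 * 8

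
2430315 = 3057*795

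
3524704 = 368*9578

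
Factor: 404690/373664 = 202345/186832=2^( - 4 ) * 5^1*11^1*13^1*283^1 * 11677^( - 1) 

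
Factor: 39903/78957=47/93 = 3^(  -  1 )  *  31^( - 1 )*47^1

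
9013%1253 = 242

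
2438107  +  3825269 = 6263376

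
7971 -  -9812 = 17783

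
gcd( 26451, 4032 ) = 9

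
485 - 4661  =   - 4176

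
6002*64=384128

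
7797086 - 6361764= 1435322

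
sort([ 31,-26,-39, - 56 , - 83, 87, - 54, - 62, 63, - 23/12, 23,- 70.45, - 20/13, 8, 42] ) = [-83, -70.45,-62,-56, - 54 , - 39 ,-26,-23/12,-20/13, 8, 23, 31 , 42,  63, 87]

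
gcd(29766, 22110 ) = 66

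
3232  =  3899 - 667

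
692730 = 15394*45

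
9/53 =9/53 = 0.17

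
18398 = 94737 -76339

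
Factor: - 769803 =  -3^1*137^1*1873^1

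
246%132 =114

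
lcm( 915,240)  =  14640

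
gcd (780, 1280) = 20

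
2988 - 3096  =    -  108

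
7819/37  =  211 + 12/37 = 211.32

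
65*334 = 21710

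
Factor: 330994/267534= 3^( -2 ) * 89^( - 1 ) * 991^1 = 991/801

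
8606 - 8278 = 328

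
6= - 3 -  - 9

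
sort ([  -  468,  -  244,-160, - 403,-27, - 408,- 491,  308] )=[ - 491, - 468 , - 408, - 403 , - 244 ,  -  160, - 27,308]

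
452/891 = 452/891 = 0.51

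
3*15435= 46305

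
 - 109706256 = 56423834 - 166130090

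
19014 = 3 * 6338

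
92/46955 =92/46955 = 0.00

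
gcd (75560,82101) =1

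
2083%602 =277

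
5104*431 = 2199824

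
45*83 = 3735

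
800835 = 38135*21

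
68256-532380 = -464124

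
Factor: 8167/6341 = 17^ ( - 1)*373^(-1 ) * 8167^1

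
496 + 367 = 863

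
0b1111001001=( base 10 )969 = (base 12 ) 689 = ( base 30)129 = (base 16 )3C9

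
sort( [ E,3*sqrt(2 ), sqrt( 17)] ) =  [ E, sqrt(17), 3*sqrt ( 2 ) ]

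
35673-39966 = -4293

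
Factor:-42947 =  - 67^1*641^1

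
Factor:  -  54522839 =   -  7^2*43^1*113^1*229^1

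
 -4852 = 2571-7423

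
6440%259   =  224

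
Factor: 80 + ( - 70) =10 = 2^1 * 5^1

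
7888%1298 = 100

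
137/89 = 137/89= 1.54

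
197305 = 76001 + 121304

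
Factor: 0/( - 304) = 0 = 0^1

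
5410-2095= 3315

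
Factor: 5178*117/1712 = 2^( - 3 )  *  3^3*13^1*107^( - 1 )*863^1 =302913/856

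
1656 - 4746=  - 3090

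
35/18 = 35/18 = 1.94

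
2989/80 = 2989/80 = 37.36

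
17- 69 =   -  52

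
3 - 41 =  - 38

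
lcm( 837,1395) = 4185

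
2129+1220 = 3349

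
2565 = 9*285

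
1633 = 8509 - 6876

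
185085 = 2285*81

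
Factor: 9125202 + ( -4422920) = 2^1*13^1*83^1 * 2179^1 = 4702282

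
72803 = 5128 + 67675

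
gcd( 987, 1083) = 3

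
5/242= 5/242 = 0.02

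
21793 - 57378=-35585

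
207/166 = 1  +  41/166 = 1.25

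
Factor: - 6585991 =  - 337^1*19543^1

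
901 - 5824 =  - 4923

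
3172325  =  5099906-1927581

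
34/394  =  17/197 = 0.09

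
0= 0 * 41645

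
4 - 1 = 3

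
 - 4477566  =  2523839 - 7001405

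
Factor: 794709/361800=88301/40200 = 2^( - 3)*3^( - 1)*5^( - 2)*67^( - 1)*88301^1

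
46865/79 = 593 + 18/79 = 593.23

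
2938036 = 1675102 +1262934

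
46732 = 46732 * 1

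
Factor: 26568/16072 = 3^4*7^ (-2) = 81/49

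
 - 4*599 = - 2396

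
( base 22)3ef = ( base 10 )1775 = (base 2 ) 11011101111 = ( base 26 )2G7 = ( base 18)58B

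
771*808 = 622968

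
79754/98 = 813  +  40/49 = 813.82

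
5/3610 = 1/722 = 0.00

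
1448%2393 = 1448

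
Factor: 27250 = 2^1*5^3*109^1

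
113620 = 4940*23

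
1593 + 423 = 2016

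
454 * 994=451276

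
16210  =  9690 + 6520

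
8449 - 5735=2714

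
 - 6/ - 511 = 6/511= 0.01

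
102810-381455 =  - 278645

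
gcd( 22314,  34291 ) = 1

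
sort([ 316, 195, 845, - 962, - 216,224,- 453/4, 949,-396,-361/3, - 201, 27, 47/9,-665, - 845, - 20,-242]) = [-962,  -  845,  -  665,-396, - 242, - 216, - 201 ,-361/3, - 453/4,-20,47/9,27,195, 224,316 , 845, 949 ] 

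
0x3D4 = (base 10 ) 980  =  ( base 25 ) 1E5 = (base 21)24E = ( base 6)4312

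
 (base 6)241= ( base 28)3D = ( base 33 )2V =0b1100001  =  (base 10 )97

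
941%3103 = 941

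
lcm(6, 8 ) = 24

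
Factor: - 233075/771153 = -3^( - 1 )*5^2 * 19^( - 1)*83^( - 1 ) * 163^( - 1)*9323^1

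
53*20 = 1060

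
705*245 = 172725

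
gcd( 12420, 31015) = 5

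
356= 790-434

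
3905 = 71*55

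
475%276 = 199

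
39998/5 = 7999 + 3/5=7999.60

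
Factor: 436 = 2^2 * 109^1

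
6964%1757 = 1693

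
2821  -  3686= -865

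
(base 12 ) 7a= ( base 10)94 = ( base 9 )114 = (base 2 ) 1011110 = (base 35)2O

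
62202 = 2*31101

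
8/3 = 8/3 =2.67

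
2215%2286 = 2215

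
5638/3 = 1879 + 1/3 = 1879.33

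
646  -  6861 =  - 6215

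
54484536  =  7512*7253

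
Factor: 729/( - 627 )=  - 243/209 = - 3^5 * 11^( - 1) * 19^( - 1 )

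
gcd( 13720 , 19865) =5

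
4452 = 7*636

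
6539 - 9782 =  -  3243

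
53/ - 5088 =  - 1/96 = - 0.01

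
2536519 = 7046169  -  4509650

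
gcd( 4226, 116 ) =2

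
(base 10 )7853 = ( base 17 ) 1A2G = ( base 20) jcd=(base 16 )1EAD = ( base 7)31616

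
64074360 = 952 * 67305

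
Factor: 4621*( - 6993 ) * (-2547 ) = 82305421191= 3^5*7^1*37^1*283^1*4621^1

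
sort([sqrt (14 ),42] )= [sqrt( 14 ), 42] 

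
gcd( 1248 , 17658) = 6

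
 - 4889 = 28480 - 33369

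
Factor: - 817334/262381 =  - 116762/37483 = -2^1*79^1*739^1*37483^(-1 ) 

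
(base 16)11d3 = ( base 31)4n6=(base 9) 6230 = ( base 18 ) e19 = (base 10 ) 4563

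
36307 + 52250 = 88557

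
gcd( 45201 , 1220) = 61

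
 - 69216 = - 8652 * 8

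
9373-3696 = 5677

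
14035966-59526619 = -45490653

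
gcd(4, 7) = 1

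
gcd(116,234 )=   2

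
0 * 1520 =0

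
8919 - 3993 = 4926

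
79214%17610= 8774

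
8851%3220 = 2411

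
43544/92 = 10886/23 = 473.30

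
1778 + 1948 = 3726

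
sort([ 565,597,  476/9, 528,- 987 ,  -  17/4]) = [ - 987, - 17/4 , 476/9,528,565, 597] 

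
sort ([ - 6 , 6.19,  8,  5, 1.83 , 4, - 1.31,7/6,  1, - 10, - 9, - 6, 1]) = [ - 10,  -  9,-6, - 6,-1.31,1 , 1,7/6,1.83,4,5,6.19,8]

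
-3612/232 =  - 903/58 = - 15.57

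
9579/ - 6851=-309/221 = - 1.40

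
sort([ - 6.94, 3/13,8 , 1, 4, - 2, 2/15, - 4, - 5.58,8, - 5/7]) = [ -6.94, - 5.58, - 4, - 2, - 5/7,  2/15,3/13,1,4,  8,8] 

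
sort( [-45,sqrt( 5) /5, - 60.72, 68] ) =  [-60.72, - 45,sqrt ( 5 ) /5 , 68]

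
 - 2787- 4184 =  - 6971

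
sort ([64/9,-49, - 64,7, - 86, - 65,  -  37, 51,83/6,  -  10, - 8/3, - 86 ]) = [-86,- 86, - 65, - 64, - 49, - 37, - 10, - 8/3,7, 64/9, 83/6, 51 ]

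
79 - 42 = 37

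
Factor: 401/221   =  13^( - 1)*17^(- 1 )*401^1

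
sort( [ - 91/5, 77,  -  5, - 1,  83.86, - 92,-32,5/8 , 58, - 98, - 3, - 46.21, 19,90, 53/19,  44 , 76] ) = [-98,-92,-46.21,  -  32,-91/5,-5  ,  -  3, - 1, 5/8, 53/19, 19,44,  58, 76, 77, 83.86, 90]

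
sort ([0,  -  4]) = [ - 4, 0 ] 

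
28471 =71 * 401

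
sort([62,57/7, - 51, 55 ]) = [ - 51, 57/7,55, 62 ]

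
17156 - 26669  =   - 9513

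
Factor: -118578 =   -  2^1*3^1*19763^1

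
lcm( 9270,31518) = 157590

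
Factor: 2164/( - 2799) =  - 2^2*3^( - 2)*311^( - 1)*541^1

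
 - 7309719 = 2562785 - 9872504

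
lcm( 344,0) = 0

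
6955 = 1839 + 5116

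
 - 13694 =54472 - 68166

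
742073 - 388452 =353621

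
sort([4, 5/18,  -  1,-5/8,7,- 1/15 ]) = [ - 1,-5/8, - 1/15, 5/18,4,7] 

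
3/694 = 3/694 = 0.00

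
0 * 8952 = 0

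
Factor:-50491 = - 7^1*7213^1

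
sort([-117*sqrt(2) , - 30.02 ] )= [ - 117*sqrt(2 ), - 30.02 ] 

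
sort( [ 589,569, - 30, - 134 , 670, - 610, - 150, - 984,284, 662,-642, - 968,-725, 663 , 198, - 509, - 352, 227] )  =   [ - 984, -968, - 725,-642, - 610, - 509 ,-352,-150, - 134, - 30,198 , 227,284, 569, 589, 662,  663, 670]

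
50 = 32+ 18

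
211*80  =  16880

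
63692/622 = 102+124/311 = 102.40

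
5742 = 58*99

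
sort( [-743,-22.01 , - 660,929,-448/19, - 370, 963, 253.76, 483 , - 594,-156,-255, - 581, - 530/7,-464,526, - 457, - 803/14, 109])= [-743, -660, - 594, - 581, - 464, - 457,-370,-255,  -  156,-530/7, -803/14, - 448/19,-22.01, 109,253.76,483 , 526,929, 963]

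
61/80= 61/80 =0.76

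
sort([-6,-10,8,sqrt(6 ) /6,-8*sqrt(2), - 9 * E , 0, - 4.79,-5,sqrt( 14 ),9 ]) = [ - 9*E,-8 * sqrt( 2 ),-10, - 6, - 5, - 4.79,0  ,  sqrt(6 )/6,sqrt (14 ),8,9 ] 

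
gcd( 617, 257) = 1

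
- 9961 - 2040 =-12001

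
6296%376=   280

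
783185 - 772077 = 11108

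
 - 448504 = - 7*64072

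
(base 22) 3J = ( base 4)1111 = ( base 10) 85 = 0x55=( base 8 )125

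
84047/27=3112 + 23/27 = 3112.85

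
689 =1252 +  - 563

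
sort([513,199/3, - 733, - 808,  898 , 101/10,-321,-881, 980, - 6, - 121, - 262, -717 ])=[ - 881,-808,  -  733, - 717,  -  321,  -  262,-121, - 6, 101/10,199/3, 513,898 , 980 ]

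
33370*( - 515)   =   - 17185550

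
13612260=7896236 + 5716024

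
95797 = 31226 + 64571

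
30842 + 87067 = 117909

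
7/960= 7/960 = 0.01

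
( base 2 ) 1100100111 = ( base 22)1EF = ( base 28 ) 10n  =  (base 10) 807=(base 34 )NP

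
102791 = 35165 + 67626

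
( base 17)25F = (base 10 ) 678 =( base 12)486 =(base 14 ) 366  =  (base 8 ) 1246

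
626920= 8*78365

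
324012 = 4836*67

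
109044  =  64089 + 44955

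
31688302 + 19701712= 51390014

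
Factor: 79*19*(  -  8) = -12008 = - 2^3*19^1*79^1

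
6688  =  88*76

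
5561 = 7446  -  1885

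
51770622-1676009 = 50094613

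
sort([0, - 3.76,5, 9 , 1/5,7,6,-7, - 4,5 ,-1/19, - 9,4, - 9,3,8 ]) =[- 9, - 9,-7 , - 4 , - 3.76,-1/19,0,1/5,3, 4,5,  5,6,7, 8,9]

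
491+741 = 1232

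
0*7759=0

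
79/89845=79/89845 = 0.00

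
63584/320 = 1987/10 =198.70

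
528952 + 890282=1419234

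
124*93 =11532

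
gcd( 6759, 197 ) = 1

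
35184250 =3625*9706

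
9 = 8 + 1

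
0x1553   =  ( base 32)5aj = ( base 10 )5459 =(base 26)81P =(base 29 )6e7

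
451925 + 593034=1044959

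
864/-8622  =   - 1 + 431/479 = - 0.10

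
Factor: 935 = 5^1 * 11^1*17^1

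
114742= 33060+81682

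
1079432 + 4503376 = 5582808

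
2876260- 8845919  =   - 5969659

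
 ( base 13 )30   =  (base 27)1C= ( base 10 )39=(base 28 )1B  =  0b100111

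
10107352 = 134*75428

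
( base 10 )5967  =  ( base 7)23253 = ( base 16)174f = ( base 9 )8160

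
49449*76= 3758124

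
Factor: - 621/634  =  -2^ (  -  1)*3^3*23^1*317^ ( - 1 ) 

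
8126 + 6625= 14751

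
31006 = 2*15503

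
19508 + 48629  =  68137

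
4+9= 13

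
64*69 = 4416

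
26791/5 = 26791/5=5358.20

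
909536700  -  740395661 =169141039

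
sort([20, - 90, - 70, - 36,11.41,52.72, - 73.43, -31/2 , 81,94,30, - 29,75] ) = [ - 90,-73.43  , - 70, - 36  , -29,-31/2,  11.41,20,30,  52.72,75, 81 , 94 ] 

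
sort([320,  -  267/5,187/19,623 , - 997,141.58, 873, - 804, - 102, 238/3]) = [ - 997,-804,-102,  -  267/5, 187/19,238/3 , 141.58 , 320,  623,873]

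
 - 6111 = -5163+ - 948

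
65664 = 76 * 864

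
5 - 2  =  3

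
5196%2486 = 224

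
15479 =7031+8448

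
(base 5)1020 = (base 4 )2013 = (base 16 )87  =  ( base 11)113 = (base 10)135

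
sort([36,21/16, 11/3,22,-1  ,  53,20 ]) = [ - 1,21/16,11/3,20  ,  22, 36,53 ] 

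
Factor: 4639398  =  2^1*3^1 * 31^1*24943^1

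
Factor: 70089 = 3^1 * 61^1*383^1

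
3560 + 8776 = 12336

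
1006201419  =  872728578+133472841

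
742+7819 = 8561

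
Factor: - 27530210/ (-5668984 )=13765105/2834492  =  2^( - 2 )*5^1*113^( - 1 ) * 1171^1 * 2351^1*6271^(-1 ) 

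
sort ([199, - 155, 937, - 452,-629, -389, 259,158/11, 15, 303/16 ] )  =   [ - 629, - 452, - 389  ,  -  155, 158/11 , 15, 303/16,199, 259,937]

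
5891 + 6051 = 11942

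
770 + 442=1212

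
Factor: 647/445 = 5^ ( - 1 ) *89^( - 1 )*647^1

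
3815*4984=19013960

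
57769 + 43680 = 101449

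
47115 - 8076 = 39039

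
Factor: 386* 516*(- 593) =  - 2^3*3^1*43^1*193^1*593^1 = - 118111368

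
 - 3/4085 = - 1 + 4082/4085 =-0.00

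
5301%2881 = 2420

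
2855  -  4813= - 1958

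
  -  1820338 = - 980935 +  - 839403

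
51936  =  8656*6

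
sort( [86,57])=[ 57,  86 ] 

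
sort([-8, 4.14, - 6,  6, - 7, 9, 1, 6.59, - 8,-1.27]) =[ - 8  , - 8,  -  7, -6,  -  1.27, 1, 4.14,6, 6.59, 9 ]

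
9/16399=9/16399 = 0.00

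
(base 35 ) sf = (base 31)113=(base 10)995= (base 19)2e7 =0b1111100011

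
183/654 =61/218 = 0.28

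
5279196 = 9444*559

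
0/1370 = 0 = 0.00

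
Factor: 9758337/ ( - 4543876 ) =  - 2^( - 2)*3^1 * 1135969^( -1)*3252779^1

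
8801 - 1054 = 7747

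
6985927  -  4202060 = 2783867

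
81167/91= 891 + 86/91 = 891.95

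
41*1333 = 54653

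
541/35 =15 + 16/35 = 15.46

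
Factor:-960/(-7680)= 1/8 = 2^( -3) 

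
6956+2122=9078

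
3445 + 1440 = 4885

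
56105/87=56105/87 = 644.89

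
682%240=202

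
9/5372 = 9/5372=0.00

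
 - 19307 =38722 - 58029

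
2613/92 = 28 + 37/92 = 28.40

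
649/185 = 3 + 94/185 = 3.51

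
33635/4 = 8408 + 3/4 = 8408.75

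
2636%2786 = 2636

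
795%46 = 13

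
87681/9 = 9742+1/3 = 9742.33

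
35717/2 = 17858 + 1/2 = 17858.50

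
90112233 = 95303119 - 5190886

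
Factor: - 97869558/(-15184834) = 48934779/7592417 = 3^1*7^ (  -  1) * 307^( - 1)*3533^( - 1)*16311593^1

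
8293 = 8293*1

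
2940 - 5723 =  - 2783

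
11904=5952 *2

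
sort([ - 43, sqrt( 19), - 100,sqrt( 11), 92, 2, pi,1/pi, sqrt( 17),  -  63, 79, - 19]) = [-100, - 63, - 43,-19, 1/pi, 2, pi , sqrt(11), sqrt( 17), sqrt(19), 79,92 ] 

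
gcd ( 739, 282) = 1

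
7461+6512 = 13973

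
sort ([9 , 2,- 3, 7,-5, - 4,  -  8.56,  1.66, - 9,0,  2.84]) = [ - 9, - 8.56, - 5, - 4,  -  3,  0,1.66,2, 2.84,  7,9 ] 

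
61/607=61/607 = 0.10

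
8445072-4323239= 4121833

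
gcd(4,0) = 4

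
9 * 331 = 2979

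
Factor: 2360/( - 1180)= -2^1 = -2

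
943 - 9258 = - 8315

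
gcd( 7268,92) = 92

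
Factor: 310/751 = 2^1*5^1*31^1 * 751^( - 1 )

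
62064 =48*1293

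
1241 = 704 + 537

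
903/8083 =903/8083 = 0.11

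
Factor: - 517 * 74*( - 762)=2^2*3^1*11^1*37^1*47^1 * 127^1 = 29152596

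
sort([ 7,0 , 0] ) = [0,0, 7] 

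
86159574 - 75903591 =10255983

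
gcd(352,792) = 88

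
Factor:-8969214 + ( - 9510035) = -18479249^1 = - 18479249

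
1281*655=839055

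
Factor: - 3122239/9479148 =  - 2^( - 2 ) *3^(  -  1) * 7^( - 5)*47^( - 1 )*103^1*30313^1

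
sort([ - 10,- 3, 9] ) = [ - 10, - 3,9]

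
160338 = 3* 53446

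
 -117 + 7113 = 6996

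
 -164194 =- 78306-85888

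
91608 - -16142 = 107750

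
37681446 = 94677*398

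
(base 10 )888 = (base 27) 15O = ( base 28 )13K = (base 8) 1570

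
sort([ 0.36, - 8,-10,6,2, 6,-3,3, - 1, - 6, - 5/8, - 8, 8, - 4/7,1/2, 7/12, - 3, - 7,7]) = [ - 10 ,  -  8 , - 8, - 7, - 6, - 3, -3, - 1, - 5/8, - 4/7,  0.36,  1/2 , 7/12,2, 3,6, 6,7,  8]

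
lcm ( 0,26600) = 0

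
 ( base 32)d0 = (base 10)416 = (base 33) ck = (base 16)1A0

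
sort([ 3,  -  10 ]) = [ - 10,3 ]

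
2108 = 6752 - 4644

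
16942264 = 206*82244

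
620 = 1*620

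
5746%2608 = 530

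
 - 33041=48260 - 81301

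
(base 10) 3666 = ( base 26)5B0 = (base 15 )1146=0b111001010010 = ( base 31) 3P8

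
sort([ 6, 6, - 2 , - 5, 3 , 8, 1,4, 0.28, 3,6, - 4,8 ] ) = [ - 5, - 4,-2, 0.28, 1,3 , 3, 4, 6, 6,  6, 8, 8 ] 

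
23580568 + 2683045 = 26263613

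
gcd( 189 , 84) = 21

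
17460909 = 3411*5119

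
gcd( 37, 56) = 1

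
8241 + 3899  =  12140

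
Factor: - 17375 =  - 5^3*139^1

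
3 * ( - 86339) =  - 259017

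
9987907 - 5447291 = 4540616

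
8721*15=130815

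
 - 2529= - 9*281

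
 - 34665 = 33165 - 67830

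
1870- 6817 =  - 4947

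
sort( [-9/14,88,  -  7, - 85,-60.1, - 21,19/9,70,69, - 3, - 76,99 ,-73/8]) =[ - 85, - 76 , - 60.1, - 21 ,- 73/8, - 7, - 3, -9/14, 19/9, 69 , 70, 88, 99]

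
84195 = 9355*9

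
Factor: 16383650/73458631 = 2^1*5^2*151^( - 1 )*327673^1*486481^( - 1) 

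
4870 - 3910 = 960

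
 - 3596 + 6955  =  3359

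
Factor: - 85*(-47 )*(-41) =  - 163795 =- 5^1*17^1*41^1*47^1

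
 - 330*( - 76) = 25080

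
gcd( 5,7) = 1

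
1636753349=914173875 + 722579474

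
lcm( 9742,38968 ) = 38968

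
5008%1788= 1432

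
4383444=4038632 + 344812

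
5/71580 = 1/14316 =0.00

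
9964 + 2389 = 12353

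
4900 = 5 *980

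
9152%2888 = 488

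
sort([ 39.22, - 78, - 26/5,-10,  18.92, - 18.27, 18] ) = [ - 78,  -  18.27,- 10, - 26/5, 18, 18.92,39.22]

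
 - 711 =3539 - 4250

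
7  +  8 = 15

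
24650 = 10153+14497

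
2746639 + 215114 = 2961753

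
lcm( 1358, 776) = 5432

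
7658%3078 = 1502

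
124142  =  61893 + 62249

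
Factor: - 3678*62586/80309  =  -230191308/80309 = - 2^2* 3^4*19^1*61^1*613^1*80309^( - 1)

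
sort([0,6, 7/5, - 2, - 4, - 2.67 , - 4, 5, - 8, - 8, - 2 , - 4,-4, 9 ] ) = [ - 8, - 8, - 4, - 4, - 4,  -  4, - 2.67 , - 2, - 2,0 , 7/5, 5 , 6, 9] 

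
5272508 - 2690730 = 2581778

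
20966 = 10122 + 10844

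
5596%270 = 196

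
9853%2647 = 1912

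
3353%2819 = 534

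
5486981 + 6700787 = 12187768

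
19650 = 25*786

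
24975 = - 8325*( - 3) 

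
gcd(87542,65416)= 962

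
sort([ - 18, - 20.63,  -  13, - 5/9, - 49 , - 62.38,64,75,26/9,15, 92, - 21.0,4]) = [ - 62.38, - 49,-21.0,  -  20.63, - 18,  -  13,  -  5/9,26/9, 4, 15,64,75, 92]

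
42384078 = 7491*5658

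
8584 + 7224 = 15808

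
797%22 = 5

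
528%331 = 197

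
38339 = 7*5477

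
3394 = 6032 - 2638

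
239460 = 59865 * 4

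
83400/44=1895 + 5/11 = 1895.45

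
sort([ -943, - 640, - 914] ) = [ - 943,-914,-640 ]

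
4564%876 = 184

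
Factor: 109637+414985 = 2^1*3^1*7^1 * 12491^1 = 524622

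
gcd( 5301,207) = 9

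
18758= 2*9379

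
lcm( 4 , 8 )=8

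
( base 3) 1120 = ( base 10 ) 42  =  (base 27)1F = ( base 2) 101010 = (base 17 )28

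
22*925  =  20350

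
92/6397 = 92/6397 = 0.01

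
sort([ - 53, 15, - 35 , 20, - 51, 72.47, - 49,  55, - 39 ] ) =[- 53, - 51, - 49, - 39, - 35,15,20,55, 72.47]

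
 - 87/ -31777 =87/31777  =  0.00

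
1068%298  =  174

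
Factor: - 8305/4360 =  - 1661/872  =  -2^( - 3)*11^1 * 109^(-1) *151^1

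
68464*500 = 34232000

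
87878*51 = 4481778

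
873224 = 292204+581020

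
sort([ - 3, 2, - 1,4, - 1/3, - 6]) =[ - 6, - 3, - 1, - 1/3, 2, 4]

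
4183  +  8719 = 12902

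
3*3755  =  11265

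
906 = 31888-30982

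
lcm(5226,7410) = 496470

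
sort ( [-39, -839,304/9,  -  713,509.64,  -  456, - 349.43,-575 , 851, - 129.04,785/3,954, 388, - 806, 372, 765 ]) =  [ - 839, - 806,-713  ,-575,-456,  -  349.43 , - 129.04, - 39,304/9,785/3, 372,388, 509.64, 765,  851  ,  954 ] 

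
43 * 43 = 1849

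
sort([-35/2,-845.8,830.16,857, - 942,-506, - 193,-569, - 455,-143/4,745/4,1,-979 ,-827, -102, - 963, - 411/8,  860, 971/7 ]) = [ - 979, -963,- 942, - 845.8, - 827,-569, - 506,-455,- 193,-102,-411/8,  -  143/4, - 35/2 , 1,971/7,745/4,830.16 , 857 , 860 ]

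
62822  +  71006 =133828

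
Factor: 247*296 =2^3*13^1*19^1 * 37^1 = 73112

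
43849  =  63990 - 20141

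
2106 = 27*78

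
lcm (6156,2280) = 61560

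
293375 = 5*58675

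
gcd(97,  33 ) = 1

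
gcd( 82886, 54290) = 2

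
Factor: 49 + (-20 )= 29 = 29^1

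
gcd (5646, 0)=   5646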